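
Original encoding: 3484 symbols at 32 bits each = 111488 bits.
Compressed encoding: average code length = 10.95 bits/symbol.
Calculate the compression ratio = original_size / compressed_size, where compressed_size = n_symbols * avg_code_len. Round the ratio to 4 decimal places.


original_size = n_symbols * orig_bits = 3484 * 32 = 111488 bits
compressed_size = n_symbols * avg_code_len = 3484 * 10.95 = 38149.8 bits
ratio = original_size / compressed_size = 111488 / 38149.8 = 2.9224

Compression ratio = 2.9224


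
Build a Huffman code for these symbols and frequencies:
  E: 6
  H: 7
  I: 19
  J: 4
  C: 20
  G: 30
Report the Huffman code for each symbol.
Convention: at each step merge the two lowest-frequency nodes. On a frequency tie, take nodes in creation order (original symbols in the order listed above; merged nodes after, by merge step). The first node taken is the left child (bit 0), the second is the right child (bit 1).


Huffman tree construction:
Step 1: Merge J(4) + E(6) = 10
Step 2: Merge H(7) + (J+E)(10) = 17
Step 3: Merge (H+(J+E))(17) + I(19) = 36
Step 4: Merge C(20) + G(30) = 50
Step 5: Merge ((H+(J+E))+I)(36) + (C+G)(50) = 86
Read each symbol's code off the tree from the root (left child = 0, right child = 1).

Codes:
  E: 0011 (length 4)
  H: 000 (length 3)
  I: 01 (length 2)
  J: 0010 (length 4)
  C: 10 (length 2)
  G: 11 (length 2)
Average code length: 199/86 = 2.3140 bits/symbol


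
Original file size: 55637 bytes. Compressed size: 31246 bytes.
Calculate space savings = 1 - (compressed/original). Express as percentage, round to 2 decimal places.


ratio = compressed/original = 31246/55637 = 0.561605
savings = 1 - ratio = 1 - 0.561605 = 0.438395
as a percentage: 0.438395 * 100 = 43.84%

Space savings = 1 - 31246/55637 = 43.84%


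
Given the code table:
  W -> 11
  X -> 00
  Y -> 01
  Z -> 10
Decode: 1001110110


Decoding:
10 -> Z
01 -> Y
11 -> W
01 -> Y
10 -> Z


Result: ZYWYZ


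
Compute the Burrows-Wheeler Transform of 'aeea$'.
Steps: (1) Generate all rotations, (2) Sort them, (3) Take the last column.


Rotations (sorted):
  0: $aeea -> last char: a
  1: a$aee -> last char: e
  2: aeea$ -> last char: $
  3: ea$ae -> last char: e
  4: eea$a -> last char: a


BWT = ae$ea


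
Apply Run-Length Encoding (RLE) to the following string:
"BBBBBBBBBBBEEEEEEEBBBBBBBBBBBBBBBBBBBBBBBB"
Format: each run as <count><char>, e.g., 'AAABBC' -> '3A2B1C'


Scanning runs left to right:
  i=0: run of 'B' x 11 -> '11B'
  i=11: run of 'E' x 7 -> '7E'
  i=18: run of 'B' x 24 -> '24B'

RLE = 11B7E24B


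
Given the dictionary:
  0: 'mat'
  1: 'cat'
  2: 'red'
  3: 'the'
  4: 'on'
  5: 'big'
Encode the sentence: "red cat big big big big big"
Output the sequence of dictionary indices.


Look up each word in the dictionary:
  'red' -> 2
  'cat' -> 1
  'big' -> 5
  'big' -> 5
  'big' -> 5
  'big' -> 5
  'big' -> 5

Encoded: [2, 1, 5, 5, 5, 5, 5]


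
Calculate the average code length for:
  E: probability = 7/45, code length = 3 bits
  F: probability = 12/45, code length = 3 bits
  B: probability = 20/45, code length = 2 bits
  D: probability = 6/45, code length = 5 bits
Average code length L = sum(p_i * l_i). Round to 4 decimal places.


Weighted contributions p_i * l_i:
  E: (7/45) * 3 = 21/45
  F: (12/45) * 3 = 36/45
  B: (20/45) * 2 = 40/45
  D: (6/45) * 5 = 30/45
Sum = (21 + 36 + 40 + 30)/45 = 127/45

L = 127/45 = 2.8222 bits/symbol


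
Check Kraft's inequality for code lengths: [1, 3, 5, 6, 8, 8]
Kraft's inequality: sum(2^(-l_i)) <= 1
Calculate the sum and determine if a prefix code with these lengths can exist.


Sum = 2^(-1) + 2^(-3) + 2^(-5) + 2^(-6) + 2^(-8) + 2^(-8)
    = 0.5 + 0.125 + 0.03125 + 0.015625 + 0.00390625 + 0.00390625
    = 174/256 = 0.6796875
Since 0.6796875 <= 1, Kraft's inequality IS satisfied.
A prefix code with these lengths CAN exist.

Kraft sum = 0.6796875. Satisfied.


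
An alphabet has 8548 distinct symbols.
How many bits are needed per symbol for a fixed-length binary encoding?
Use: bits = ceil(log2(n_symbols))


log2(8548) = 13.0614
Bracket: 2^13 = 8192 < 8548 <= 2^14 = 16384
So ceil(log2(8548)) = 14

bits = ceil(log2(8548)) = ceil(13.0614) = 14 bits


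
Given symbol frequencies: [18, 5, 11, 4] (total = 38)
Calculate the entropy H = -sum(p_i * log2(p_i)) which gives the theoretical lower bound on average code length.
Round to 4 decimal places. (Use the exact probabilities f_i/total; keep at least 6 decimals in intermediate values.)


Per-symbol terms -p_i * log2(p_i) with p_i = f_i/38:
  p = 18/38 = 0.473684: log2(p) = -1.078003, -p*log2(p) = 0.510633
  p = 5/38 = 0.131579: log2(p) = -2.925999, -p*log2(p) = 0.385000
  p = 11/38 = 0.289474: log2(p) = -1.788496, -p*log2(p) = 0.517722
  p = 4/38 = 0.105263: log2(p) = -3.247928, -p*log2(p) = 0.341887
H = 0.510633 + 0.385000 + 0.517722 + 0.341887 = 1.755242

H = 1.7552 bits/symbol


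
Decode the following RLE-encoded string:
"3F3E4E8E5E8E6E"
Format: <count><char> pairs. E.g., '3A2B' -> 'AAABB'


Expanding each <count><char> pair:
  3F -> 'FFF'
  3E -> 'EEE'
  4E -> 'EEEE'
  8E -> 'EEEEEEEE'
  5E -> 'EEEEE'
  8E -> 'EEEEEEEE'
  6E -> 'EEEEEE'

Decoded = FFFEEEEEEEEEEEEEEEEEEEEEEEEEEEEEEEEEE


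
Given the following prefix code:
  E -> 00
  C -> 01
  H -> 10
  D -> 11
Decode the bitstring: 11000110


Decoding step by step:
Bits 11 -> D
Bits 00 -> E
Bits 01 -> C
Bits 10 -> H


Decoded message: DECH


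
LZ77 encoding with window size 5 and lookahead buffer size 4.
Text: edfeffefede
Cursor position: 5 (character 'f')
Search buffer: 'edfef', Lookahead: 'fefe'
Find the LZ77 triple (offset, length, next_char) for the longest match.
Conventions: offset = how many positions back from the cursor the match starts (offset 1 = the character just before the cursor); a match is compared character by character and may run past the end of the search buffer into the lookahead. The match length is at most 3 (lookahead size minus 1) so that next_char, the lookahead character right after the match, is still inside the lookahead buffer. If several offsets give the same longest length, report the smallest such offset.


Try each offset into the search buffer:
  offset=1 (pos 4, char 'f'): match length 1
  offset=2 (pos 3, char 'e'): match length 0
  offset=3 (pos 2, char 'f'): match length 3
  offset=4 (pos 1, char 'd'): match length 0
  offset=5 (pos 0, char 'e'): match length 0
Longest match has length 3 at offset 3.
next_char = character at position 5 + 3 = 8 -> 'e'

Best match: offset=3, length=3 (matching 'fef' starting at position 2)
LZ77 triple: (3, 3, 'e')


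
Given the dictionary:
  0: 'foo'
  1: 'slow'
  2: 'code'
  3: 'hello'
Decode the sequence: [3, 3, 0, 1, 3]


Look up each index in the dictionary:
  3 -> 'hello'
  3 -> 'hello'
  0 -> 'foo'
  1 -> 'slow'
  3 -> 'hello'

Decoded: "hello hello foo slow hello"


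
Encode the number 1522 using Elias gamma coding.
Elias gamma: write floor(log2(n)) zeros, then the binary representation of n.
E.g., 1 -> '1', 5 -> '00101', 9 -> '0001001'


num_bits = floor(log2(1522)) + 1 = 11
leading_zeros = num_bits - 1 = 10
binary(1522) = 10111110010

Elias gamma(1522) = '0000000000' + '10111110010' = 000000000010111110010 (21 bits)


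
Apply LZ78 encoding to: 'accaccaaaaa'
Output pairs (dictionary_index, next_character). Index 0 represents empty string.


LZ78 encoding steps:
Dictionary: {0: ''}
Step 1: w='' (idx 0), next='a' -> output (0, 'a'), add 'a' as idx 1
Step 2: w='' (idx 0), next='c' -> output (0, 'c'), add 'c' as idx 2
Step 3: w='c' (idx 2), next='a' -> output (2, 'a'), add 'ca' as idx 3
Step 4: w='c' (idx 2), next='c' -> output (2, 'c'), add 'cc' as idx 4
Step 5: w='a' (idx 1), next='a' -> output (1, 'a'), add 'aa' as idx 5
Step 6: w='aa' (idx 5), next='a' -> output (5, 'a'), add 'aaa' as idx 6


Encoded: [(0, 'a'), (0, 'c'), (2, 'a'), (2, 'c'), (1, 'a'), (5, 'a')]


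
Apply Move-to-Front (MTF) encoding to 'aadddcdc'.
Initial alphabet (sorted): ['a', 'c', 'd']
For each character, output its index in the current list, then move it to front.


MTF encoding:
'a': index 0 in ['a', 'c', 'd'] -> ['a', 'c', 'd']
'a': index 0 in ['a', 'c', 'd'] -> ['a', 'c', 'd']
'd': index 2 in ['a', 'c', 'd'] -> ['d', 'a', 'c']
'd': index 0 in ['d', 'a', 'c'] -> ['d', 'a', 'c']
'd': index 0 in ['d', 'a', 'c'] -> ['d', 'a', 'c']
'c': index 2 in ['d', 'a', 'c'] -> ['c', 'd', 'a']
'd': index 1 in ['c', 'd', 'a'] -> ['d', 'c', 'a']
'c': index 1 in ['d', 'c', 'a'] -> ['c', 'd', 'a']


Output: [0, 0, 2, 0, 0, 2, 1, 1]


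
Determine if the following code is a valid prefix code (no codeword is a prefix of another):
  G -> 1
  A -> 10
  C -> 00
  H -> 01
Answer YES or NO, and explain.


Checking each pair (does one codeword prefix another?):
  G='1' vs A='10': prefix -- VIOLATION

NO -- this is NOT a valid prefix code. G (1) is a prefix of A (10).


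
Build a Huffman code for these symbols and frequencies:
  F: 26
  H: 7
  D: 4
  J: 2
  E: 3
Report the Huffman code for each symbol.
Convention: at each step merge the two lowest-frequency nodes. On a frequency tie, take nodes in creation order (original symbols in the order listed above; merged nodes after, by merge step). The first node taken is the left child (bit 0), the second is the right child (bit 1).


Huffman tree construction:
Step 1: Merge J(2) + E(3) = 5
Step 2: Merge D(4) + (J+E)(5) = 9
Step 3: Merge H(7) + (D+(J+E))(9) = 16
Step 4: Merge (H+(D+(J+E)))(16) + F(26) = 42
Read each symbol's code off the tree from the root (left child = 0, right child = 1).

Codes:
  F: 1 (length 1)
  H: 00 (length 2)
  D: 010 (length 3)
  J: 0110 (length 4)
  E: 0111 (length 4)
Average code length: 72/42 = 1.7143 bits/symbol


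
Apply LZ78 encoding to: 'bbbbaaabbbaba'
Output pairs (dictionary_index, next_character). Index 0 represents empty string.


LZ78 encoding steps:
Dictionary: {0: ''}
Step 1: w='' (idx 0), next='b' -> output (0, 'b'), add 'b' as idx 1
Step 2: w='b' (idx 1), next='b' -> output (1, 'b'), add 'bb' as idx 2
Step 3: w='b' (idx 1), next='a' -> output (1, 'a'), add 'ba' as idx 3
Step 4: w='' (idx 0), next='a' -> output (0, 'a'), add 'a' as idx 4
Step 5: w='a' (idx 4), next='b' -> output (4, 'b'), add 'ab' as idx 5
Step 6: w='bb' (idx 2), next='a' -> output (2, 'a'), add 'bba' as idx 6
Step 7: w='ba' (idx 3), end of input -> output (3, '')


Encoded: [(0, 'b'), (1, 'b'), (1, 'a'), (0, 'a'), (4, 'b'), (2, 'a'), (3, '')]


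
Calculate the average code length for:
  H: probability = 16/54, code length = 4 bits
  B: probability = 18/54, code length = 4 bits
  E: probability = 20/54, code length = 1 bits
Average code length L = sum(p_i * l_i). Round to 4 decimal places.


Weighted contributions p_i * l_i:
  H: (16/54) * 4 = 64/54
  B: (18/54) * 4 = 72/54
  E: (20/54) * 1 = 20/54
Sum = (64 + 72 + 20)/54 = 156/54

L = 156/54 = 2.8889 bits/symbol


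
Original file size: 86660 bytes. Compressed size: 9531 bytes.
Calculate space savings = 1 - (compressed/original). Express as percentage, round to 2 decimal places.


ratio = compressed/original = 9531/86660 = 0.109982
savings = 1 - ratio = 1 - 0.109982 = 0.890018
as a percentage: 0.890018 * 100 = 89.0%

Space savings = 1 - 9531/86660 = 89.0%


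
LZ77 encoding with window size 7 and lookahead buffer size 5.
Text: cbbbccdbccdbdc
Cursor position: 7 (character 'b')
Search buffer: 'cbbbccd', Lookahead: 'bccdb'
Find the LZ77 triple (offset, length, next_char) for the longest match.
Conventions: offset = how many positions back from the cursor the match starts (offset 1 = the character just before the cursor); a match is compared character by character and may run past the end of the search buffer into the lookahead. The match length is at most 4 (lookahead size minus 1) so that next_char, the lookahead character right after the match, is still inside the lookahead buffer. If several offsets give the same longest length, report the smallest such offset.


Try each offset into the search buffer:
  offset=1 (pos 6, char 'd'): match length 0
  offset=2 (pos 5, char 'c'): match length 0
  offset=3 (pos 4, char 'c'): match length 0
  offset=4 (pos 3, char 'b'): match length 4
  offset=5 (pos 2, char 'b'): match length 1
  offset=6 (pos 1, char 'b'): match length 1
  offset=7 (pos 0, char 'c'): match length 0
Longest match has length 4 at offset 4.
next_char = character at position 7 + 4 = 11 -> 'b'

Best match: offset=4, length=4 (matching 'bccd' starting at position 3)
LZ77 triple: (4, 4, 'b')


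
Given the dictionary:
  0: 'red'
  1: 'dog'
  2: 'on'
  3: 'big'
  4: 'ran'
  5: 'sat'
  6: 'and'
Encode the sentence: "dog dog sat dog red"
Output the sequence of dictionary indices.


Look up each word in the dictionary:
  'dog' -> 1
  'dog' -> 1
  'sat' -> 5
  'dog' -> 1
  'red' -> 0

Encoded: [1, 1, 5, 1, 0]


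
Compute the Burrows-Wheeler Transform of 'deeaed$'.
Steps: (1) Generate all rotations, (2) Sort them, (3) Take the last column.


Rotations (sorted):
  0: $deeaed -> last char: d
  1: aed$dee -> last char: e
  2: d$deeae -> last char: e
  3: deeaed$ -> last char: $
  4: eaed$de -> last char: e
  5: ed$deea -> last char: a
  6: eeaed$d -> last char: d


BWT = dee$ead


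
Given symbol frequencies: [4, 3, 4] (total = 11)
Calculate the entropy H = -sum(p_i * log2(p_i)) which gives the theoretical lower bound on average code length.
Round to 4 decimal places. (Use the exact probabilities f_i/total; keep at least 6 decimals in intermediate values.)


Per-symbol terms -p_i * log2(p_i) with p_i = f_i/11:
  p = 4/11 = 0.363636: log2(p) = -1.459432, -p*log2(p) = 0.530702
  p = 3/11 = 0.272727: log2(p) = -1.874469, -p*log2(p) = 0.511219
  p = 4/11 = 0.363636: log2(p) = -1.459432, -p*log2(p) = 0.530702
H = 0.530702 + 0.511219 + 0.530702 = 1.572623

H = 1.5726 bits/symbol


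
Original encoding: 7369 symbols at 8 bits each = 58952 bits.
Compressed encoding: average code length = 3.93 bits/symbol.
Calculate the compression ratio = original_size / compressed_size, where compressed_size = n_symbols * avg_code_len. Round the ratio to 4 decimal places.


original_size = n_symbols * orig_bits = 7369 * 8 = 58952 bits
compressed_size = n_symbols * avg_code_len = 7369 * 3.93 = 28960.17 bits
ratio = original_size / compressed_size = 58952 / 28960.17 = 2.0356

Compression ratio = 2.0356


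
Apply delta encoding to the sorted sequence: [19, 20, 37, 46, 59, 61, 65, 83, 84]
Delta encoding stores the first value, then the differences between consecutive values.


First value: 19
Deltas:
  20 - 19 = 1
  37 - 20 = 17
  46 - 37 = 9
  59 - 46 = 13
  61 - 59 = 2
  65 - 61 = 4
  83 - 65 = 18
  84 - 83 = 1


Delta encoded: [19, 1, 17, 9, 13, 2, 4, 18, 1]


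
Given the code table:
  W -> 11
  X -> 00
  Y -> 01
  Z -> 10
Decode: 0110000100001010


Decoding:
01 -> Y
10 -> Z
00 -> X
01 -> Y
00 -> X
00 -> X
10 -> Z
10 -> Z


Result: YZXYXXZZ


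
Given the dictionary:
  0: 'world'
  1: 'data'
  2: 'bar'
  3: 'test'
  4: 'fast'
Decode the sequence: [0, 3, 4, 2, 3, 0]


Look up each index in the dictionary:
  0 -> 'world'
  3 -> 'test'
  4 -> 'fast'
  2 -> 'bar'
  3 -> 'test'
  0 -> 'world'

Decoded: "world test fast bar test world"


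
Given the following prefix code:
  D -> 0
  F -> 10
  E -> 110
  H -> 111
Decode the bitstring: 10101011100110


Decoding step by step:
Bits 10 -> F
Bits 10 -> F
Bits 10 -> F
Bits 111 -> H
Bits 0 -> D
Bits 0 -> D
Bits 110 -> E


Decoded message: FFFHDDE


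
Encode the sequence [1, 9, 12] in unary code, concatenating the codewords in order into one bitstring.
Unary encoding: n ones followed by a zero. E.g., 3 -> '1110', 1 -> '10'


Encode each number as n ones followed by a terminating 0:
  1 -> 10 (2 bits)
  9 -> 1111111110 (10 bits)
  12 -> 1111111111110 (13 bits)
Total length = 2 + 10 + 13 = 25 bits.

Unary([1, 9, 12]) = 1011111111101111111111110 (25 bits)


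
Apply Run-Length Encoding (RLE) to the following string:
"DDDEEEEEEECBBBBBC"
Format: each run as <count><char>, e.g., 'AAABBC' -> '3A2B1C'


Scanning runs left to right:
  i=0: run of 'D' x 3 -> '3D'
  i=3: run of 'E' x 7 -> '7E'
  i=10: run of 'C' x 1 -> '1C'
  i=11: run of 'B' x 5 -> '5B'
  i=16: run of 'C' x 1 -> '1C'

RLE = 3D7E1C5B1C


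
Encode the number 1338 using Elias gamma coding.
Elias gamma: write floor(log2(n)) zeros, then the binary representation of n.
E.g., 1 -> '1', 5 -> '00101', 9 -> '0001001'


num_bits = floor(log2(1338)) + 1 = 11
leading_zeros = num_bits - 1 = 10
binary(1338) = 10100111010

Elias gamma(1338) = '0000000000' + '10100111010' = 000000000010100111010 (21 bits)


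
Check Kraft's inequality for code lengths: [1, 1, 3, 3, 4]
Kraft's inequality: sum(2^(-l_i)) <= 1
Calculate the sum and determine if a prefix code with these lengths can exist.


Sum = 2^(-1) + 2^(-1) + 2^(-3) + 2^(-3) + 2^(-4)
    = 0.5 + 0.5 + 0.125 + 0.125 + 0.0625
    = 21/16 = 1.3125
Since 1.3125 > 1, Kraft's inequality is NOT satisfied.
A prefix code with these lengths CANNOT exist.

Kraft sum = 1.3125. Not satisfied.


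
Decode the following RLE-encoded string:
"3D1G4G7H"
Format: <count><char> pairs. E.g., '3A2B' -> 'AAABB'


Expanding each <count><char> pair:
  3D -> 'DDD'
  1G -> 'G'
  4G -> 'GGGG'
  7H -> 'HHHHHHH'

Decoded = DDDGGGGGHHHHHHH


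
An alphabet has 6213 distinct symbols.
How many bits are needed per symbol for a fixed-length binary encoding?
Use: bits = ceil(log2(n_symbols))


log2(6213) = 12.6011
Bracket: 2^12 = 4096 < 6213 <= 2^13 = 8192
So ceil(log2(6213)) = 13

bits = ceil(log2(6213)) = ceil(12.6011) = 13 bits


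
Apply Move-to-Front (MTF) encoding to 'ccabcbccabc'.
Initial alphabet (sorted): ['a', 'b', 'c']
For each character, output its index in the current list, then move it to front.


MTF encoding:
'c': index 2 in ['a', 'b', 'c'] -> ['c', 'a', 'b']
'c': index 0 in ['c', 'a', 'b'] -> ['c', 'a', 'b']
'a': index 1 in ['c', 'a', 'b'] -> ['a', 'c', 'b']
'b': index 2 in ['a', 'c', 'b'] -> ['b', 'a', 'c']
'c': index 2 in ['b', 'a', 'c'] -> ['c', 'b', 'a']
'b': index 1 in ['c', 'b', 'a'] -> ['b', 'c', 'a']
'c': index 1 in ['b', 'c', 'a'] -> ['c', 'b', 'a']
'c': index 0 in ['c', 'b', 'a'] -> ['c', 'b', 'a']
'a': index 2 in ['c', 'b', 'a'] -> ['a', 'c', 'b']
'b': index 2 in ['a', 'c', 'b'] -> ['b', 'a', 'c']
'c': index 2 in ['b', 'a', 'c'] -> ['c', 'b', 'a']


Output: [2, 0, 1, 2, 2, 1, 1, 0, 2, 2, 2]


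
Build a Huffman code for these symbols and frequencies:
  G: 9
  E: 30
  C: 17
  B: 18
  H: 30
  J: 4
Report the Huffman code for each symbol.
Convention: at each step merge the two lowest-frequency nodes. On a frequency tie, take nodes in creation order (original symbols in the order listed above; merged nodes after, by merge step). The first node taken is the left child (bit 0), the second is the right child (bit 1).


Huffman tree construction:
Step 1: Merge J(4) + G(9) = 13
Step 2: Merge (J+G)(13) + C(17) = 30
Step 3: Merge B(18) + E(30) = 48
Step 4: Merge H(30) + ((J+G)+C)(30) = 60
Step 5: Merge (B+E)(48) + (H+((J+G)+C))(60) = 108
Read each symbol's code off the tree from the root (left child = 0, right child = 1).

Codes:
  G: 1101 (length 4)
  E: 01 (length 2)
  C: 111 (length 3)
  B: 00 (length 2)
  H: 10 (length 2)
  J: 1100 (length 4)
Average code length: 259/108 = 2.3981 bits/symbol


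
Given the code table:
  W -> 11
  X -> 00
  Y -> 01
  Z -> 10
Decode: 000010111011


Decoding:
00 -> X
00 -> X
10 -> Z
11 -> W
10 -> Z
11 -> W


Result: XXZWZW


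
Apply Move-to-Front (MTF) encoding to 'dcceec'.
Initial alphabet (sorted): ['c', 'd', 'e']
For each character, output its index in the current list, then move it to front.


MTF encoding:
'd': index 1 in ['c', 'd', 'e'] -> ['d', 'c', 'e']
'c': index 1 in ['d', 'c', 'e'] -> ['c', 'd', 'e']
'c': index 0 in ['c', 'd', 'e'] -> ['c', 'd', 'e']
'e': index 2 in ['c', 'd', 'e'] -> ['e', 'c', 'd']
'e': index 0 in ['e', 'c', 'd'] -> ['e', 'c', 'd']
'c': index 1 in ['e', 'c', 'd'] -> ['c', 'e', 'd']


Output: [1, 1, 0, 2, 0, 1]


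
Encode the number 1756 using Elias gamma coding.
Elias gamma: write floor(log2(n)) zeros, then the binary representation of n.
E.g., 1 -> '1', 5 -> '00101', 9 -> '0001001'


num_bits = floor(log2(1756)) + 1 = 11
leading_zeros = num_bits - 1 = 10
binary(1756) = 11011011100

Elias gamma(1756) = '0000000000' + '11011011100' = 000000000011011011100 (21 bits)


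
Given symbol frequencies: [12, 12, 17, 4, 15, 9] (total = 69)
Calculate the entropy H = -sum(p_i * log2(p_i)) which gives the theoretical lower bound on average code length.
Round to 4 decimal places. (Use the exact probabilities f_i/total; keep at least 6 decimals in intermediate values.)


Per-symbol terms -p_i * log2(p_i) with p_i = f_i/69:
  p = 12/69 = 0.173913: log2(p) = -2.523562, -p*log2(p) = 0.438880
  p = 12/69 = 0.173913: log2(p) = -2.523562, -p*log2(p) = 0.438880
  p = 17/69 = 0.246377: log2(p) = -2.021062, -p*log2(p) = 0.497943
  p = 4/69 = 0.057971: log2(p) = -4.108524, -p*log2(p) = 0.238175
  p = 15/69 = 0.217391: log2(p) = -2.201634, -p*log2(p) = 0.478616
  p = 9/69 = 0.130435: log2(p) = -2.938599, -p*log2(p) = 0.383296
H = 0.438880 + 0.438880 + 0.497943 + 0.238175 + 0.478616 + 0.383296 = 2.475790

H = 2.4758 bits/symbol


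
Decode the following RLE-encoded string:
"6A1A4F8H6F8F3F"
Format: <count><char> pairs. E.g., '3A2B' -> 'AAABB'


Expanding each <count><char> pair:
  6A -> 'AAAAAA'
  1A -> 'A'
  4F -> 'FFFF'
  8H -> 'HHHHHHHH'
  6F -> 'FFFFFF'
  8F -> 'FFFFFFFF'
  3F -> 'FFF'

Decoded = AAAAAAAFFFFHHHHHHHHFFFFFFFFFFFFFFFFF


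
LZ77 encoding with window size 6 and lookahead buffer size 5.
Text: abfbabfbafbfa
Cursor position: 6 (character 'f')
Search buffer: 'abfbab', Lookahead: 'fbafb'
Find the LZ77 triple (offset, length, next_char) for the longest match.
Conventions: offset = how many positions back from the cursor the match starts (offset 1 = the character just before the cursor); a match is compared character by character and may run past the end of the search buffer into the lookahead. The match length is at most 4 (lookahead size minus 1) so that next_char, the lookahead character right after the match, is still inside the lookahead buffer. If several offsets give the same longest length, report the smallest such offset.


Try each offset into the search buffer:
  offset=1 (pos 5, char 'b'): match length 0
  offset=2 (pos 4, char 'a'): match length 0
  offset=3 (pos 3, char 'b'): match length 0
  offset=4 (pos 2, char 'f'): match length 3
  offset=5 (pos 1, char 'b'): match length 0
  offset=6 (pos 0, char 'a'): match length 0
Longest match has length 3 at offset 4.
next_char = character at position 6 + 3 = 9 -> 'f'

Best match: offset=4, length=3 (matching 'fba' starting at position 2)
LZ77 triple: (4, 3, 'f')


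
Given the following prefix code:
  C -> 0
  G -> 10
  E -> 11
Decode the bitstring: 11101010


Decoding step by step:
Bits 11 -> E
Bits 10 -> G
Bits 10 -> G
Bits 10 -> G


Decoded message: EGGG


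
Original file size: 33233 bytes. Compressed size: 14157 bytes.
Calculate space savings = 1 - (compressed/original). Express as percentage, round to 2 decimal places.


ratio = compressed/original = 14157/33233 = 0.425992
savings = 1 - ratio = 1 - 0.425992 = 0.574008
as a percentage: 0.574008 * 100 = 57.4%

Space savings = 1 - 14157/33233 = 57.4%


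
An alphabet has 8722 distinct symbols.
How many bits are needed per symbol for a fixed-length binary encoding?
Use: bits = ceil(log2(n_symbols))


log2(8722) = 13.0904
Bracket: 2^13 = 8192 < 8722 <= 2^14 = 16384
So ceil(log2(8722)) = 14

bits = ceil(log2(8722)) = ceil(13.0904) = 14 bits


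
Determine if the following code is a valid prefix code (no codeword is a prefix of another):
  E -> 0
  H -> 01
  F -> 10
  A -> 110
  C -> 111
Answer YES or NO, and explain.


Checking each pair (does one codeword prefix another?):
  E='0' vs H='01': prefix -- VIOLATION

NO -- this is NOT a valid prefix code. E (0) is a prefix of H (01).


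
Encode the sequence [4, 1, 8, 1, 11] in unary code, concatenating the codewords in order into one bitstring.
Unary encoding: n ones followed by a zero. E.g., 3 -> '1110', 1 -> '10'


Encode each number as n ones followed by a terminating 0:
  4 -> 11110 (5 bits)
  1 -> 10 (2 bits)
  8 -> 111111110 (9 bits)
  1 -> 10 (2 bits)
  11 -> 111111111110 (12 bits)
Total length = 5 + 2 + 9 + 2 + 12 = 30 bits.

Unary([4, 1, 8, 1, 11]) = 111101011111111010111111111110 (30 bits)


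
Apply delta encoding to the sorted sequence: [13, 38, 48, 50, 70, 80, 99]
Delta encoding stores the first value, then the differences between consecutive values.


First value: 13
Deltas:
  38 - 13 = 25
  48 - 38 = 10
  50 - 48 = 2
  70 - 50 = 20
  80 - 70 = 10
  99 - 80 = 19


Delta encoded: [13, 25, 10, 2, 20, 10, 19]


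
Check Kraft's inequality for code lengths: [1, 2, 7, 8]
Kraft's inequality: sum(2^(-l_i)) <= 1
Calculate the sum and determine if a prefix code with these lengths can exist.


Sum = 2^(-1) + 2^(-2) + 2^(-7) + 2^(-8)
    = 0.5 + 0.25 + 0.0078125 + 0.00390625
    = 195/256 = 0.76171875
Since 0.76171875 <= 1, Kraft's inequality IS satisfied.
A prefix code with these lengths CAN exist.

Kraft sum = 0.76171875. Satisfied.


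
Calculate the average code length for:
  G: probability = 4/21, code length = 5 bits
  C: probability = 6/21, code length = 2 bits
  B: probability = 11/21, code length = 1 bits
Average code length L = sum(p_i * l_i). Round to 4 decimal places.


Weighted contributions p_i * l_i:
  G: (4/21) * 5 = 20/21
  C: (6/21) * 2 = 12/21
  B: (11/21) * 1 = 11/21
Sum = (20 + 12 + 11)/21 = 43/21

L = 43/21 = 2.0476 bits/symbol


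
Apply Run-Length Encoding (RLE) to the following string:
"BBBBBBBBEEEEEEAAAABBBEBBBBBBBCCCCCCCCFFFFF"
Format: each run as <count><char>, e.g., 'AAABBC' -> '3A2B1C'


Scanning runs left to right:
  i=0: run of 'B' x 8 -> '8B'
  i=8: run of 'E' x 6 -> '6E'
  i=14: run of 'A' x 4 -> '4A'
  i=18: run of 'B' x 3 -> '3B'
  i=21: run of 'E' x 1 -> '1E'
  i=22: run of 'B' x 7 -> '7B'
  i=29: run of 'C' x 8 -> '8C'
  i=37: run of 'F' x 5 -> '5F'

RLE = 8B6E4A3B1E7B8C5F


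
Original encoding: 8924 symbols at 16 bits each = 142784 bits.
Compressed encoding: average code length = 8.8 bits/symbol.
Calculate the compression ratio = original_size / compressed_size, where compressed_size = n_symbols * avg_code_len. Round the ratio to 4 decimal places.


original_size = n_symbols * orig_bits = 8924 * 16 = 142784 bits
compressed_size = n_symbols * avg_code_len = 8924 * 8.8 = 78531.2 bits
ratio = original_size / compressed_size = 142784 / 78531.2 = 1.8182

Compression ratio = 1.8182


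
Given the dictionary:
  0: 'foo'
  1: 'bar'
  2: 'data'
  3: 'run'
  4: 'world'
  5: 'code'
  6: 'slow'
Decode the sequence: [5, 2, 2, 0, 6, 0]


Look up each index in the dictionary:
  5 -> 'code'
  2 -> 'data'
  2 -> 'data'
  0 -> 'foo'
  6 -> 'slow'
  0 -> 'foo'

Decoded: "code data data foo slow foo"


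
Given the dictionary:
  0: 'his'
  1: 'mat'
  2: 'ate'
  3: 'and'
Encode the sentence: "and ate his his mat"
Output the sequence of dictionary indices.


Look up each word in the dictionary:
  'and' -> 3
  'ate' -> 2
  'his' -> 0
  'his' -> 0
  'mat' -> 1

Encoded: [3, 2, 0, 0, 1]


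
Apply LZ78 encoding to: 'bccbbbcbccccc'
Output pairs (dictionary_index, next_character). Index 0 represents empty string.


LZ78 encoding steps:
Dictionary: {0: ''}
Step 1: w='' (idx 0), next='b' -> output (0, 'b'), add 'b' as idx 1
Step 2: w='' (idx 0), next='c' -> output (0, 'c'), add 'c' as idx 2
Step 3: w='c' (idx 2), next='b' -> output (2, 'b'), add 'cb' as idx 3
Step 4: w='b' (idx 1), next='b' -> output (1, 'b'), add 'bb' as idx 4
Step 5: w='cb' (idx 3), next='c' -> output (3, 'c'), add 'cbc' as idx 5
Step 6: w='c' (idx 2), next='c' -> output (2, 'c'), add 'cc' as idx 6
Step 7: w='cc' (idx 6), end of input -> output (6, '')


Encoded: [(0, 'b'), (0, 'c'), (2, 'b'), (1, 'b'), (3, 'c'), (2, 'c'), (6, '')]


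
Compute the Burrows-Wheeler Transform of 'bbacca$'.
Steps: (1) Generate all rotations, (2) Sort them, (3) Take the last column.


Rotations (sorted):
  0: $bbacca -> last char: a
  1: a$bbacc -> last char: c
  2: acca$bb -> last char: b
  3: bacca$b -> last char: b
  4: bbacca$ -> last char: $
  5: ca$bbac -> last char: c
  6: cca$bba -> last char: a


BWT = acbb$ca


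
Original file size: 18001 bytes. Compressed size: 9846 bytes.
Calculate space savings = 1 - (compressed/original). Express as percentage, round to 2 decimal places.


ratio = compressed/original = 9846/18001 = 0.54697
savings = 1 - ratio = 1 - 0.54697 = 0.45303
as a percentage: 0.45303 * 100 = 45.3%

Space savings = 1 - 9846/18001 = 45.3%


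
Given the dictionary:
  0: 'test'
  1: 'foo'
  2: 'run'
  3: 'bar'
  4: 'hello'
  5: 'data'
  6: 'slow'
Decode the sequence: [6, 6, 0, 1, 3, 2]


Look up each index in the dictionary:
  6 -> 'slow'
  6 -> 'slow'
  0 -> 'test'
  1 -> 'foo'
  3 -> 'bar'
  2 -> 'run'

Decoded: "slow slow test foo bar run"


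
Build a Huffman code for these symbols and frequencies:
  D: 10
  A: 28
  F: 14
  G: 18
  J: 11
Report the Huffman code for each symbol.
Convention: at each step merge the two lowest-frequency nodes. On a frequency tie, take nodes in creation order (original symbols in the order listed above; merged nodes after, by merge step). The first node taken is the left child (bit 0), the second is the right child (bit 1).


Huffman tree construction:
Step 1: Merge D(10) + J(11) = 21
Step 2: Merge F(14) + G(18) = 32
Step 3: Merge (D+J)(21) + A(28) = 49
Step 4: Merge (F+G)(32) + ((D+J)+A)(49) = 81
Read each symbol's code off the tree from the root (left child = 0, right child = 1).

Codes:
  D: 100 (length 3)
  A: 11 (length 2)
  F: 00 (length 2)
  G: 01 (length 2)
  J: 101 (length 3)
Average code length: 183/81 = 2.2593 bits/symbol


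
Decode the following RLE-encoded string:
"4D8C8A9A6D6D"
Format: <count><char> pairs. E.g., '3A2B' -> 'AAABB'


Expanding each <count><char> pair:
  4D -> 'DDDD'
  8C -> 'CCCCCCCC'
  8A -> 'AAAAAAAA'
  9A -> 'AAAAAAAAA'
  6D -> 'DDDDDD'
  6D -> 'DDDDDD'

Decoded = DDDDCCCCCCCCAAAAAAAAAAAAAAAAADDDDDDDDDDDD


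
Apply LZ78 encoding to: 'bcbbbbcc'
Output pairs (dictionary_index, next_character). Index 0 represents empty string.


LZ78 encoding steps:
Dictionary: {0: ''}
Step 1: w='' (idx 0), next='b' -> output (0, 'b'), add 'b' as idx 1
Step 2: w='' (idx 0), next='c' -> output (0, 'c'), add 'c' as idx 2
Step 3: w='b' (idx 1), next='b' -> output (1, 'b'), add 'bb' as idx 3
Step 4: w='bb' (idx 3), next='c' -> output (3, 'c'), add 'bbc' as idx 4
Step 5: w='c' (idx 2), end of input -> output (2, '')


Encoded: [(0, 'b'), (0, 'c'), (1, 'b'), (3, 'c'), (2, '')]


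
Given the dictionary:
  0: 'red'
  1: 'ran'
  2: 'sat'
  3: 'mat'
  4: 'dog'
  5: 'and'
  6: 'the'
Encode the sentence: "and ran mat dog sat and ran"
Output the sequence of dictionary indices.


Look up each word in the dictionary:
  'and' -> 5
  'ran' -> 1
  'mat' -> 3
  'dog' -> 4
  'sat' -> 2
  'and' -> 5
  'ran' -> 1

Encoded: [5, 1, 3, 4, 2, 5, 1]


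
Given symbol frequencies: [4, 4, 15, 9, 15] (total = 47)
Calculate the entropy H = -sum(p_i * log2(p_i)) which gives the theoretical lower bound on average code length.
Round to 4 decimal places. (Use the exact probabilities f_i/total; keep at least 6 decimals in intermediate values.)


Per-symbol terms -p_i * log2(p_i) with p_i = f_i/47:
  p = 4/47 = 0.085106: log2(p) = -3.554589, -p*log2(p) = 0.302518
  p = 4/47 = 0.085106: log2(p) = -3.554589, -p*log2(p) = 0.302518
  p = 15/47 = 0.319149: log2(p) = -1.647698, -p*log2(p) = 0.525861
  p = 9/47 = 0.191489: log2(p) = -2.384664, -p*log2(p) = 0.456638
  p = 15/47 = 0.319149: log2(p) = -1.647698, -p*log2(p) = 0.525861
H = 0.302518 + 0.302518 + 0.525861 + 0.456638 + 0.525861 = 2.113396

H = 2.1134 bits/symbol


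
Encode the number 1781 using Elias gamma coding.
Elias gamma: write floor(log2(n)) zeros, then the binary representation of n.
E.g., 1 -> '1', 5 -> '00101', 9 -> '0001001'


num_bits = floor(log2(1781)) + 1 = 11
leading_zeros = num_bits - 1 = 10
binary(1781) = 11011110101

Elias gamma(1781) = '0000000000' + '11011110101' = 000000000011011110101 (21 bits)


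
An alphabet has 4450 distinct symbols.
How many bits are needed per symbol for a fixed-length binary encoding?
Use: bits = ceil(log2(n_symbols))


log2(4450) = 12.1196
Bracket: 2^12 = 4096 < 4450 <= 2^13 = 8192
So ceil(log2(4450)) = 13

bits = ceil(log2(4450)) = ceil(12.1196) = 13 bits


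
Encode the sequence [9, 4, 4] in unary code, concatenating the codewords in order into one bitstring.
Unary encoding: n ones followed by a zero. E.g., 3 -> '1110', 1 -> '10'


Encode each number as n ones followed by a terminating 0:
  9 -> 1111111110 (10 bits)
  4 -> 11110 (5 bits)
  4 -> 11110 (5 bits)
Total length = 10 + 5 + 5 = 20 bits.

Unary([9, 4, 4]) = 11111111101111011110 (20 bits)


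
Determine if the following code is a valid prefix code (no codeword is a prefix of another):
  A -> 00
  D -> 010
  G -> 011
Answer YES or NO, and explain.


Checking each pair (does one codeword prefix another?):
  A='00' vs D='010': no prefix
  A='00' vs G='011': no prefix
  D='010' vs A='00': no prefix
  D='010' vs G='011': no prefix
  G='011' vs A='00': no prefix
  G='011' vs D='010': no prefix
No violation found over all pairs.

YES -- this is a valid prefix code. No codeword is a prefix of any other codeword.


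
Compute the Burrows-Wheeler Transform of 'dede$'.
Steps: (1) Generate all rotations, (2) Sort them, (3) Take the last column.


Rotations (sorted):
  0: $dede -> last char: e
  1: de$de -> last char: e
  2: dede$ -> last char: $
  3: e$ded -> last char: d
  4: ede$d -> last char: d


BWT = ee$dd


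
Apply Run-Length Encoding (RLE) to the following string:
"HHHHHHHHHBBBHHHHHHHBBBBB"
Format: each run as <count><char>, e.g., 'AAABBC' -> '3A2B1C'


Scanning runs left to right:
  i=0: run of 'H' x 9 -> '9H'
  i=9: run of 'B' x 3 -> '3B'
  i=12: run of 'H' x 7 -> '7H'
  i=19: run of 'B' x 5 -> '5B'

RLE = 9H3B7H5B


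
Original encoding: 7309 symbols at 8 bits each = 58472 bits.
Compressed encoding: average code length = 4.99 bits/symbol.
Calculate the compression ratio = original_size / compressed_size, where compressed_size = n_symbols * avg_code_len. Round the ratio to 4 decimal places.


original_size = n_symbols * orig_bits = 7309 * 8 = 58472 bits
compressed_size = n_symbols * avg_code_len = 7309 * 4.99 = 36471.91 bits
ratio = original_size / compressed_size = 58472 / 36471.91 = 1.6032

Compression ratio = 1.6032


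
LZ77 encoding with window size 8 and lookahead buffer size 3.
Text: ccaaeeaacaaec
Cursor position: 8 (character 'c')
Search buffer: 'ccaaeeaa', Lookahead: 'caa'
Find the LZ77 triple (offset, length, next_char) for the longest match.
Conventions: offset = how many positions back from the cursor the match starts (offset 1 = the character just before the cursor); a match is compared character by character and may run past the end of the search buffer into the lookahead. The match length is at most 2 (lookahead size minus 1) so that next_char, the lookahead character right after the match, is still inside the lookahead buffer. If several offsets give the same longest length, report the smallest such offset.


Try each offset into the search buffer:
  offset=1 (pos 7, char 'a'): match length 0
  offset=2 (pos 6, char 'a'): match length 0
  offset=3 (pos 5, char 'e'): match length 0
  offset=4 (pos 4, char 'e'): match length 0
  offset=5 (pos 3, char 'a'): match length 0
  offset=6 (pos 2, char 'a'): match length 0
  offset=7 (pos 1, char 'c'): match length 2
  offset=8 (pos 0, char 'c'): match length 1
Longest match has length 2 at offset 7.
next_char = character at position 8 + 2 = 10 -> 'a'

Best match: offset=7, length=2 (matching 'ca' starting at position 1)
LZ77 triple: (7, 2, 'a')


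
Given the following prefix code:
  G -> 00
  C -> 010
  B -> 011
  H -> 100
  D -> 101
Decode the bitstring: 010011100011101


Decoding step by step:
Bits 010 -> C
Bits 011 -> B
Bits 100 -> H
Bits 011 -> B
Bits 101 -> D


Decoded message: CBHBD


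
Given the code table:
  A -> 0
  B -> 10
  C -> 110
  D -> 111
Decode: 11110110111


Decoding:
111 -> D
10 -> B
110 -> C
111 -> D


Result: DBCD


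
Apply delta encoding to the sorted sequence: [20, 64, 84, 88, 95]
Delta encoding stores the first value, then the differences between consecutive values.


First value: 20
Deltas:
  64 - 20 = 44
  84 - 64 = 20
  88 - 84 = 4
  95 - 88 = 7


Delta encoded: [20, 44, 20, 4, 7]


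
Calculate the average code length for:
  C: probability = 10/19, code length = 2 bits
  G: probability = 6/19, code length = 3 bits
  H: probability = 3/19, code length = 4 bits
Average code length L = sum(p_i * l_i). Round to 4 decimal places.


Weighted contributions p_i * l_i:
  C: (10/19) * 2 = 20/19
  G: (6/19) * 3 = 18/19
  H: (3/19) * 4 = 12/19
Sum = (20 + 18 + 12)/19 = 50/19

L = 50/19 = 2.6316 bits/symbol


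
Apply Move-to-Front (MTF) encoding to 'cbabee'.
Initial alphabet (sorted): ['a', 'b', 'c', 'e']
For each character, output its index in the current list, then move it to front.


MTF encoding:
'c': index 2 in ['a', 'b', 'c', 'e'] -> ['c', 'a', 'b', 'e']
'b': index 2 in ['c', 'a', 'b', 'e'] -> ['b', 'c', 'a', 'e']
'a': index 2 in ['b', 'c', 'a', 'e'] -> ['a', 'b', 'c', 'e']
'b': index 1 in ['a', 'b', 'c', 'e'] -> ['b', 'a', 'c', 'e']
'e': index 3 in ['b', 'a', 'c', 'e'] -> ['e', 'b', 'a', 'c']
'e': index 0 in ['e', 'b', 'a', 'c'] -> ['e', 'b', 'a', 'c']


Output: [2, 2, 2, 1, 3, 0]


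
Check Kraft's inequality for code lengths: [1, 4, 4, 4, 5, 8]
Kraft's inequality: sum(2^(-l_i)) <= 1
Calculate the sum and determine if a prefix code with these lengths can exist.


Sum = 2^(-1) + 2^(-4) + 2^(-4) + 2^(-4) + 2^(-5) + 2^(-8)
    = 0.5 + 0.0625 + 0.0625 + 0.0625 + 0.03125 + 0.00390625
    = 185/256 = 0.72265625
Since 0.72265625 <= 1, Kraft's inequality IS satisfied.
A prefix code with these lengths CAN exist.

Kraft sum = 0.72265625. Satisfied.


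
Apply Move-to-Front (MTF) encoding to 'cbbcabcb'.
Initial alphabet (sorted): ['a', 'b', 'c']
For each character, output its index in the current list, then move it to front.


MTF encoding:
'c': index 2 in ['a', 'b', 'c'] -> ['c', 'a', 'b']
'b': index 2 in ['c', 'a', 'b'] -> ['b', 'c', 'a']
'b': index 0 in ['b', 'c', 'a'] -> ['b', 'c', 'a']
'c': index 1 in ['b', 'c', 'a'] -> ['c', 'b', 'a']
'a': index 2 in ['c', 'b', 'a'] -> ['a', 'c', 'b']
'b': index 2 in ['a', 'c', 'b'] -> ['b', 'a', 'c']
'c': index 2 in ['b', 'a', 'c'] -> ['c', 'b', 'a']
'b': index 1 in ['c', 'b', 'a'] -> ['b', 'c', 'a']


Output: [2, 2, 0, 1, 2, 2, 2, 1]


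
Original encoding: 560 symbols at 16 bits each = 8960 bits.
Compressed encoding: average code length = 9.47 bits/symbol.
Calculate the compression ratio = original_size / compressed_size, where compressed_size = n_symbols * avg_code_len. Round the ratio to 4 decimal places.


original_size = n_symbols * orig_bits = 560 * 16 = 8960 bits
compressed_size = n_symbols * avg_code_len = 560 * 9.47 = 5303.2 bits
ratio = original_size / compressed_size = 8960 / 5303.2 = 1.6895

Compression ratio = 1.6895


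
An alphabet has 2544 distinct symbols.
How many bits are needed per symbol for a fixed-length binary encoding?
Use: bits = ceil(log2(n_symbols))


log2(2544) = 11.3129
Bracket: 2^11 = 2048 < 2544 <= 2^12 = 4096
So ceil(log2(2544)) = 12

bits = ceil(log2(2544)) = ceil(11.3129) = 12 bits


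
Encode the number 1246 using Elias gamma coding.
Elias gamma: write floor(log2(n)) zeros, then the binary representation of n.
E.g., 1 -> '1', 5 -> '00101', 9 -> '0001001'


num_bits = floor(log2(1246)) + 1 = 11
leading_zeros = num_bits - 1 = 10
binary(1246) = 10011011110

Elias gamma(1246) = '0000000000' + '10011011110' = 000000000010011011110 (21 bits)


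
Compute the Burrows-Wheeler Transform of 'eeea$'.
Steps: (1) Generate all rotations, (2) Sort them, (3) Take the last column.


Rotations (sorted):
  0: $eeea -> last char: a
  1: a$eee -> last char: e
  2: ea$ee -> last char: e
  3: eea$e -> last char: e
  4: eeea$ -> last char: $


BWT = aeee$
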